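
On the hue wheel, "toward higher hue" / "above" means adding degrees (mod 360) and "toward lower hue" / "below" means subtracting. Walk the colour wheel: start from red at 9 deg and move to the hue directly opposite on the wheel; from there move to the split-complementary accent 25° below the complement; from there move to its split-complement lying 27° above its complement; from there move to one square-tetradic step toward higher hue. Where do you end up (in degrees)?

complement +180°: 9 + 180 = 189°
split-comp 25° ↓ +155°: 189 + 155 = 344°
split-comp 27° ↑ +207°: 344 + 207 = 551 → 551 − 360 = 191°
square ↑ +90°: 191 + 90 = 281°

281°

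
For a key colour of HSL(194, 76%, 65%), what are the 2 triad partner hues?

A triad places three hues 120° apart.
194 + 120 = 314°
194 + 240 = 434 → 434 − 360 = 74°

314° and 74°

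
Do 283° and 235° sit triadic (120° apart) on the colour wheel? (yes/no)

no

Angular distance: |283 − 235| = 48 = 48°.
Triadic (120° apart) requires 120°.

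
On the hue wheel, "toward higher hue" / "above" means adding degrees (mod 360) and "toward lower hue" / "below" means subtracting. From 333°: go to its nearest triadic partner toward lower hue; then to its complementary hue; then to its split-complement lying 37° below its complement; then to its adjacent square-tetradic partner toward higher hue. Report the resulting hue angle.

266°

triadic ↓ −120°: 333 − 120 = 213°
complement +180°: 213 + 180 = 393 → 393 − 360 = 33°
split-comp 37° ↓ +143°: 33 + 143 = 176°
square ↑ +90°: 176 + 90 = 266°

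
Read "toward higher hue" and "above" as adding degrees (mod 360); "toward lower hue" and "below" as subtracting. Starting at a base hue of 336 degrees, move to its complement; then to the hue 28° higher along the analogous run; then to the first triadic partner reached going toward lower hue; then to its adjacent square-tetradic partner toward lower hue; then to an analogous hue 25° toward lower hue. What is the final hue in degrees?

+180° (complement): 336 + 180 = 516 → 516 − 360 = 156°
+28° (analog 28° ↑): 156 + 28 = 184°
−120° (triadic ↓): 184 − 120 = 64°
−90° (square ↓): 64 − 90 = -26 → -26 + 360 = 334°
−25° (analog 25° ↓): 334 − 25 = 309°

309°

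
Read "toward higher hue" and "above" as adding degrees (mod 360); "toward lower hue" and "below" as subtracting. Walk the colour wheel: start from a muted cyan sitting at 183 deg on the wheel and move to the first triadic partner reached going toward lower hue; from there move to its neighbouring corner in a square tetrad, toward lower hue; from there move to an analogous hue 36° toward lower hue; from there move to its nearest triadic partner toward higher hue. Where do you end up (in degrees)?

57°

−120° (triadic ↓): 183 − 120 = 63°
−90° (square ↓): 63 − 90 = -27 → -27 + 360 = 333°
−36° (analog 36° ↓): 333 − 36 = 297°
+120° (triadic ↑): 297 + 120 = 417 → 417 − 360 = 57°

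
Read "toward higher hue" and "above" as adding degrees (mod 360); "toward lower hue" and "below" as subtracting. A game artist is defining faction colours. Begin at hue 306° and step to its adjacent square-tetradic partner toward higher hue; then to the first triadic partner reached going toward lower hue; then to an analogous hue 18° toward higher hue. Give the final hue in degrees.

+90° (square ↑): 306 + 90 = 396 → 396 − 360 = 36°
−120° (triadic ↓): 36 − 120 = -84 → -84 + 360 = 276°
+18° (analog 18° ↑): 276 + 18 = 294°

294°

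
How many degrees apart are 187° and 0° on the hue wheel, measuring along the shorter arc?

|187 − 0| = 187.
The shorter arc is 360 − 187 = 173°.

173°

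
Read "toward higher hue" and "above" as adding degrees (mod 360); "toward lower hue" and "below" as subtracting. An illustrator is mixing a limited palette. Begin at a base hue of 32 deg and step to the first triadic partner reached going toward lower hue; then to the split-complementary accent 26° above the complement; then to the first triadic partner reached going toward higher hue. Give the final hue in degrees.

238°

triadic ↓ −120°: 32 − 120 = -88 → -88 + 360 = 272°
split-comp 26° ↑ +206°: 272 + 206 = 478 → 478 − 360 = 118°
triadic ↑ +120°: 118 + 120 = 238°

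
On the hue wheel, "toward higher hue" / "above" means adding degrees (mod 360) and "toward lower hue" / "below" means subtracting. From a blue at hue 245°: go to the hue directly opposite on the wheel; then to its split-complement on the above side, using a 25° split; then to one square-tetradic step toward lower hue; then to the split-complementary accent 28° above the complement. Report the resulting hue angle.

28°

245 + 180 = 425 → 425 − 360 = 65°   (complement)
65 + 205 = 270°   (split-comp 25° ↑)
270 − 90 = 180°   (square ↓)
180 + 208 = 388 → 388 − 360 = 28°   (split-comp 28° ↑)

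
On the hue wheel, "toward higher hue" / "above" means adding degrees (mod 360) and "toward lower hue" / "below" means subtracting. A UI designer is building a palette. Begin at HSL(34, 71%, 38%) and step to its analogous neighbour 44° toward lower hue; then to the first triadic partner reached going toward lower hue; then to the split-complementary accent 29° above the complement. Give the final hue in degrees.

−44° (analog 44° ↓): 34 − 44 = -10 → -10 + 360 = 350°
−120° (triadic ↓): 350 − 120 = 230°
+209° (split-comp 29° ↑): 230 + 209 = 439 → 439 − 360 = 79°

79°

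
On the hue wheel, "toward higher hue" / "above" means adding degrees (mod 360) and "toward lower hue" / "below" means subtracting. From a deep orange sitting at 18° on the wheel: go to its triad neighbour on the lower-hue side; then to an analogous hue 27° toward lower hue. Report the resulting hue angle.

231°

triadic ↓ −120°: 18 − 120 = -102 → -102 + 360 = 258°
analog 27° ↓ −27°: 258 − 27 = 231°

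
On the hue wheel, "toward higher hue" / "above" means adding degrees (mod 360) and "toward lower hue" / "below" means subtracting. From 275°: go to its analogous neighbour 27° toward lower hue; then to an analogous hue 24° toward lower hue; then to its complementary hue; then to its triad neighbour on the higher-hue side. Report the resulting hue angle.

164°

275 − 27 = 248°   (analog 27° ↓)
248 − 24 = 224°   (analog 24° ↓)
224 + 180 = 404 → 404 − 360 = 44°   (complement)
44 + 120 = 164°   (triadic ↑)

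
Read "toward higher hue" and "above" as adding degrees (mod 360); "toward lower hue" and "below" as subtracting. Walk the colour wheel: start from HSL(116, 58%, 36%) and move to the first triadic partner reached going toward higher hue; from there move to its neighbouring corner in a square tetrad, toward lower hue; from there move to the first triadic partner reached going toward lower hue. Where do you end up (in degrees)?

26°

+120° (triadic ↑): 116 + 120 = 236°
−90° (square ↓): 236 − 90 = 146°
−120° (triadic ↓): 146 − 120 = 26°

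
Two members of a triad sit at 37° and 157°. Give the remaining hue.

A triad spaces three hues 120° apart.
The full set is {37°, 157°, 277°}.

277°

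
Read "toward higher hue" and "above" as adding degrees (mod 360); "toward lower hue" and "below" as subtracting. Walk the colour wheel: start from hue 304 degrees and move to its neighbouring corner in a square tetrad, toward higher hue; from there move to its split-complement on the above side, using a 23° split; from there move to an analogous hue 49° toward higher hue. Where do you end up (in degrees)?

286°

+90° (square ↑): 304 + 90 = 394 → 394 − 360 = 34°
+203° (split-comp 23° ↑): 34 + 203 = 237°
+49° (analog 49° ↑): 237 + 49 = 286°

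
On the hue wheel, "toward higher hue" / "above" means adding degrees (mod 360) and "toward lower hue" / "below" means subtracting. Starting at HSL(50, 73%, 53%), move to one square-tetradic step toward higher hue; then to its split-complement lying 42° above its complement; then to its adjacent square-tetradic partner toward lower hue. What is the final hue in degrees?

+90° (square ↑): 50 + 90 = 140°
+222° (split-comp 42° ↑): 140 + 222 = 362 → 362 − 360 = 2°
−90° (square ↓): 2 − 90 = -88 → -88 + 360 = 272°

272°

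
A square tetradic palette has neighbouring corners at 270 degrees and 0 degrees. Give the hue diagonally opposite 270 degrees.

A square tetradic scheme places four hues 90° apart; opposite corners are 180° apart.
270 + 180 = 450 → 450 − 360 = 90°

90°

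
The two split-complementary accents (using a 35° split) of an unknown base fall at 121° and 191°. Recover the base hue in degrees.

336°

The accents sit 35° either side of the complement, so the complement is their short-arc midpoint on the wheel.
Short-arc midpoint of 121° and 191°: 156°.
Base is 180° from the complement: 156 − 180 = -24 → -24 + 360 = 336°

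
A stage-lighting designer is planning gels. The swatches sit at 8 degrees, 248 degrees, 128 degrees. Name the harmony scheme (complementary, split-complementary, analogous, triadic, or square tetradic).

Sort the hues: 8°, 128°, 248°.
Successive gaps around the wheel: 120°, 120°, 120°.
Three hues equally spaced 120° apart form a triad.

triadic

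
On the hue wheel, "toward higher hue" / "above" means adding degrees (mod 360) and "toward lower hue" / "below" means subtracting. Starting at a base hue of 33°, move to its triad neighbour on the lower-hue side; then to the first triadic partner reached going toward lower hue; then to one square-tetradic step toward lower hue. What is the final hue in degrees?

−120° (triadic ↓): 33 − 120 = -87 → -87 + 360 = 273°
−120° (triadic ↓): 273 − 120 = 153°
−90° (square ↓): 153 − 90 = 63°

63°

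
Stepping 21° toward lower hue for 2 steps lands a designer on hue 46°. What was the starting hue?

2 steps of 21° (toward lower hue) give a net shift of −42°.
Start = end − shift: 46 + 42 = 88°

88°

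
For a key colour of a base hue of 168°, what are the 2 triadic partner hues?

288° and 48°

A triad places three hues 120° apart.
168 + 120 = 288°
168 + 240 = 408 → 408 − 360 = 48°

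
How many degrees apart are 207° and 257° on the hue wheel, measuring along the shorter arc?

|207 − 257| = 50.
50 ≤ 180, so the shorter arc is 50°.

50°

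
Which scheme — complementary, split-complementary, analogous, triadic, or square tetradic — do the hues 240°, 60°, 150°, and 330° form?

square tetradic

Sort the hues: 60°, 150°, 240°, 330°.
Successive gaps around the wheel: 90°, 90°, 90°, 90°.
Four hues every 90° form a square tetradic scheme.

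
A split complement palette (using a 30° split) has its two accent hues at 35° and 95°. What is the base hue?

The accents sit 30° either side of the complement, so the complement is their short-arc midpoint on the wheel.
Short-arc midpoint of 35° and 95°: 65°.
Base is 180° from the complement: 65 − 180 = -115 → -115 + 360 = 245°

245°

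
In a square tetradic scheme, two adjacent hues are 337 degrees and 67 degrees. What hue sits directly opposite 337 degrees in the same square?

A square tetradic scheme places four hues 90° apart; opposite corners are 180° apart.
337 + 180 = 517 → 517 − 360 = 157°

157°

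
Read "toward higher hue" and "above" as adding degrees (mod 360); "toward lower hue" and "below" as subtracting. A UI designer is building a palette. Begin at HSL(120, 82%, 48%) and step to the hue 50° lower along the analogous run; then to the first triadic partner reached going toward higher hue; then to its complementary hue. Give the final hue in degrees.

analog 50° ↓ −50°: 120 − 50 = 70°
triadic ↑ +120°: 70 + 120 = 190°
complement +180°: 190 + 180 = 370 → 370 − 360 = 10°

10°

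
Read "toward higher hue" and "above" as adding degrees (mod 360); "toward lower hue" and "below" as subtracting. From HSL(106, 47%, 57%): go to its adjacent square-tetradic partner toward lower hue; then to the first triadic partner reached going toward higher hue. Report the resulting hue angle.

136°

−90° (square ↓): 106 − 90 = 16°
+120° (triadic ↑): 16 + 120 = 136°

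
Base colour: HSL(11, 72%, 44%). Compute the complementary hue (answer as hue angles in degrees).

The complement sits 180° across the wheel.
11 + 180 = 191°

191°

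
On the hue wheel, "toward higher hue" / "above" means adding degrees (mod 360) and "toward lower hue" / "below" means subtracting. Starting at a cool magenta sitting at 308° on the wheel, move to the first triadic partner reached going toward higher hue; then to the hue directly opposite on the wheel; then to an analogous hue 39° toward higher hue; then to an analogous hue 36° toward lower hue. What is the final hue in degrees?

triadic ↑ +120°: 308 + 120 = 428 → 428 − 360 = 68°
complement +180°: 68 + 180 = 248°
analog 39° ↑ +39°: 248 + 39 = 287°
analog 36° ↓ −36°: 287 − 36 = 251°

251°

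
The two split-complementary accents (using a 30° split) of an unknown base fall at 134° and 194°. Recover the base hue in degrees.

344°

The accents sit 30° either side of the complement, so the complement is their short-arc midpoint on the wheel.
Short-arc midpoint of 134° and 194°: 164°.
Base is 180° from the complement: 164 − 180 = -16 → -16 + 360 = 344°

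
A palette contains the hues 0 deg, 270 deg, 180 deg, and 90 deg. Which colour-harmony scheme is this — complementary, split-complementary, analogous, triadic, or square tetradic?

square tetradic

Sort the hues: 0°, 90°, 180°, 270°.
Successive gaps around the wheel: 90°, 90°, 90°, 90°.
Four hues every 90° form a square tetradic scheme.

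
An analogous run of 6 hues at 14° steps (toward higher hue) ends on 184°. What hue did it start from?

114°

5 steps of 14° (toward higher hue) give a net shift of +70°.
Start = end − shift: 184 − 70 = 114°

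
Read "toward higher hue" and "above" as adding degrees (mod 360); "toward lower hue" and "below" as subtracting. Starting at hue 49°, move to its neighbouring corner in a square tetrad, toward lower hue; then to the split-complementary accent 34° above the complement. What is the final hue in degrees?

−90° (square ↓): 49 − 90 = -41 → -41 + 360 = 319°
+214° (split-comp 34° ↑): 319 + 214 = 533 → 533 − 360 = 173°

173°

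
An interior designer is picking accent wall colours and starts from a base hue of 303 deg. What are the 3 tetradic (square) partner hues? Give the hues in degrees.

33°, 123°, 213°

A square tetradic scheme places four hues every 90°.
303 + 90 = 393 → 393 − 360 = 33°
303 + 180 = 483 → 483 − 360 = 123°
303 + 270 = 573 → 573 − 360 = 213°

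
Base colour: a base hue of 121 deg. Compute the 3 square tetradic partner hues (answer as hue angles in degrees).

211°, 301° and 31°

A square tetradic scheme places four hues every 90°.
121 + 90 = 211°
121 + 180 = 301°
121 + 270 = 391 → 391 − 360 = 31°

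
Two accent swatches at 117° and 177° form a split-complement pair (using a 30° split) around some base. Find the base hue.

327°

The accents sit 30° either side of the complement, so the complement is their short-arc midpoint on the wheel.
Short-arc midpoint of 117° and 177°: 147°.
Base is 180° from the complement: 147 − 180 = -33 → -33 + 360 = 327°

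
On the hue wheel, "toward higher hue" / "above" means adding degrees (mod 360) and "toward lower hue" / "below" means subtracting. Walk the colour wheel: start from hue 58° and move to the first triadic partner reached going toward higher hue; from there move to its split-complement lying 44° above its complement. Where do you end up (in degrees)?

42°

triadic ↑ +120°: 58 + 120 = 178°
split-comp 44° ↑ +224°: 178 + 224 = 402 → 402 − 360 = 42°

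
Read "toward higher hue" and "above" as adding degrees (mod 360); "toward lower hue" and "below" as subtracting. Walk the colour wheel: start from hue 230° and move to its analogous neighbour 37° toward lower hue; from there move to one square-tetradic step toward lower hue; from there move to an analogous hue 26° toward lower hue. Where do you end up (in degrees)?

77°

230 − 37 = 193°   (analog 37° ↓)
193 − 90 = 103°   (square ↓)
103 − 26 = 77°   (analog 26° ↓)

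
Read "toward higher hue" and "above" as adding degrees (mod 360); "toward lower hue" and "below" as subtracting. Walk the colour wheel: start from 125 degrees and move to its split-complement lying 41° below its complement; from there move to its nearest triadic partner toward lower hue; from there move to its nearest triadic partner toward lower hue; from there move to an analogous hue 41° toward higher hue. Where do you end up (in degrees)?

+139° (split-comp 41° ↓): 125 + 139 = 264°
−120° (triadic ↓): 264 − 120 = 144°
−120° (triadic ↓): 144 − 120 = 24°
+41° (analog 41° ↑): 24 + 41 = 65°

65°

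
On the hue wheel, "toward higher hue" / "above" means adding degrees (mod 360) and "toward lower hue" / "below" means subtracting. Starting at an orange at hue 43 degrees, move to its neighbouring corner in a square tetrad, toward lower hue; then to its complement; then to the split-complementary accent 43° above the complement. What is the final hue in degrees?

square ↓ −90°: 43 − 90 = -47 → -47 + 360 = 313°
complement +180°: 313 + 180 = 493 → 493 − 360 = 133°
split-comp 43° ↑ +223°: 133 + 223 = 356°

356°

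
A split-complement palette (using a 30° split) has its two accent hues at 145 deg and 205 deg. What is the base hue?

The accents sit 30° either side of the complement, so the complement is their short-arc midpoint on the wheel.
Short-arc midpoint of 145° and 205°: 175°.
Base is 180° from the complement: 175 − 180 = -5 → -5 + 360 = 355°

355°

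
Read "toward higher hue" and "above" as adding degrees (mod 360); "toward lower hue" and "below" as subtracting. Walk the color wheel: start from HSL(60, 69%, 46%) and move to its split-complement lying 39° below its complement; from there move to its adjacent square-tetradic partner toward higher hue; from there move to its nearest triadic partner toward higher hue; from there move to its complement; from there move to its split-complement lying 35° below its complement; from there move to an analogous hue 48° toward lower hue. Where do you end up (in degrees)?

60 + 141 = 201°   (split-comp 39° ↓)
201 + 90 = 291°   (square ↑)
291 + 120 = 411 → 411 − 360 = 51°   (triadic ↑)
51 + 180 = 231°   (complement)
231 + 145 = 376 → 376 − 360 = 16°   (split-comp 35° ↓)
16 − 48 = -32 → -32 + 360 = 328°   (analog 48° ↓)

328°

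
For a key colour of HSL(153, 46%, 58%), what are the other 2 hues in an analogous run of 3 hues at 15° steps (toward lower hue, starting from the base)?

138° and 123°

Analogous hues sit every 15° along the wheel.
153 − 15 = 138°
153 − 30 = 123°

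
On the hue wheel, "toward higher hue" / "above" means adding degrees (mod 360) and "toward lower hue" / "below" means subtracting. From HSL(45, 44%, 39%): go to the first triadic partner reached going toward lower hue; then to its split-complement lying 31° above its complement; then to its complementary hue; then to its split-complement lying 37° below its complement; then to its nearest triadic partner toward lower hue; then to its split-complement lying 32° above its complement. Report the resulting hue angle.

−120° (triadic ↓): 45 − 120 = -75 → -75 + 360 = 285°
+211° (split-comp 31° ↑): 285 + 211 = 496 → 496 − 360 = 136°
+180° (complement): 136 + 180 = 316°
+143° (split-comp 37° ↓): 316 + 143 = 459 → 459 − 360 = 99°
−120° (triadic ↓): 99 − 120 = -21 → -21 + 360 = 339°
+212° (split-comp 32° ↑): 339 + 212 = 551 → 551 − 360 = 191°

191°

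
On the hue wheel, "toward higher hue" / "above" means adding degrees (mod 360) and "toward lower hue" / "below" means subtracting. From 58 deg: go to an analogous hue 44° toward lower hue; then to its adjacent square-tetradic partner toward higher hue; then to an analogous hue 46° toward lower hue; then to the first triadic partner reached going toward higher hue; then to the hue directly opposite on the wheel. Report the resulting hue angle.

58 − 44 = 14°   (analog 44° ↓)
14 + 90 = 104°   (square ↑)
104 − 46 = 58°   (analog 46° ↓)
58 + 120 = 178°   (triadic ↑)
178 + 180 = 358°   (complement)

358°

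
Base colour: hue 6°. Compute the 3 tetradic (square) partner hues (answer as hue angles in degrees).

A square tetradic scheme places four hues every 90°.
6 + 90 = 96°
6 + 180 = 186°
6 + 270 = 276°

96°, 186°, 276°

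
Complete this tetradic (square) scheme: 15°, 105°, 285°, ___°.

A square tetradic scheme places four hues every 90°.
The full set through 15° is {15°, 105°, 195°, 285°}.
Given {15°, 105°, 285°}, the missing hue is 195°.

195°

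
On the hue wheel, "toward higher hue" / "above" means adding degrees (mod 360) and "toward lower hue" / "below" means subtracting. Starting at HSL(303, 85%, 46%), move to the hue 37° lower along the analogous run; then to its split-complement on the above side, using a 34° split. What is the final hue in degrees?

−37° (analog 37° ↓): 303 − 37 = 266°
+214° (split-comp 34° ↑): 266 + 214 = 480 → 480 − 360 = 120°

120°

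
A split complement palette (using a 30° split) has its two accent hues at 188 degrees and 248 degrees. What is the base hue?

The accents sit 30° either side of the complement, so the complement is their short-arc midpoint on the wheel.
Short-arc midpoint of 188° and 248°: 218°.
Base is 180° from the complement: 218 − 180 = 38°

38°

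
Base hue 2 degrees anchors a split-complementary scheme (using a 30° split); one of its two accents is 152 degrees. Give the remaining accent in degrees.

Split-complementary hues sit 30° either side of the complement.
Complement of the base 2°: 2 + 180 = 182°
The given accent 152° is 30° one side of 182°; the other accent sits 30° the other side: 182 + 30 = 212°

212°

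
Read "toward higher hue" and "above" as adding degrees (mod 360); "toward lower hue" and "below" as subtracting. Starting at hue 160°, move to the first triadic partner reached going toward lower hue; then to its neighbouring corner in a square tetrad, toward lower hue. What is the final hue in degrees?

310°

160 − 120 = 40°   (triadic ↓)
40 − 90 = -50 → -50 + 360 = 310°   (square ↓)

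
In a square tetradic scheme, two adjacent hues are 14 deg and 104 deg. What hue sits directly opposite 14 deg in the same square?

194°

A square tetradic scheme places four hues 90° apart; opposite corners are 180° apart.
14 + 180 = 194°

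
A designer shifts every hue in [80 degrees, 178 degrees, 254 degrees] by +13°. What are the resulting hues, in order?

93°, 191°, 267°

80 + 13 = 93°
178 + 13 = 191°
254 + 13 = 267°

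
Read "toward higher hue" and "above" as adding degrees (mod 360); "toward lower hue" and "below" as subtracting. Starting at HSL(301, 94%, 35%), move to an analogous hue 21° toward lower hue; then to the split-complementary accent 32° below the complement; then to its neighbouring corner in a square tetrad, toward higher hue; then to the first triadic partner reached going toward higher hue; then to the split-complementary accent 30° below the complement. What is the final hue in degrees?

68°

analog 21° ↓ −21°: 301 − 21 = 280°
split-comp 32° ↓ +148°: 280 + 148 = 428 → 428 − 360 = 68°
square ↑ +90°: 68 + 90 = 158°
triadic ↑ +120°: 158 + 120 = 278°
split-comp 30° ↓ +150°: 278 + 150 = 428 → 428 − 360 = 68°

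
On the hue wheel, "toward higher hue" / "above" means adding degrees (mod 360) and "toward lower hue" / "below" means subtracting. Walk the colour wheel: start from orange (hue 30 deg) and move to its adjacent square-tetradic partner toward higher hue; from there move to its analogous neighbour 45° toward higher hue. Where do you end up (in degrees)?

30 + 90 = 120°   (square ↑)
120 + 45 = 165°   (analog 45° ↑)

165°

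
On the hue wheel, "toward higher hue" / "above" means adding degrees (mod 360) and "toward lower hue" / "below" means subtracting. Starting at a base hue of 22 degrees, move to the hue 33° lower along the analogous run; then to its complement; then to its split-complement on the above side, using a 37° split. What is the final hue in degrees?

−33° (analog 33° ↓): 22 − 33 = -11 → -11 + 360 = 349°
+180° (complement): 349 + 180 = 529 → 529 − 360 = 169°
+217° (split-comp 37° ↑): 169 + 217 = 386 → 386 − 360 = 26°

26°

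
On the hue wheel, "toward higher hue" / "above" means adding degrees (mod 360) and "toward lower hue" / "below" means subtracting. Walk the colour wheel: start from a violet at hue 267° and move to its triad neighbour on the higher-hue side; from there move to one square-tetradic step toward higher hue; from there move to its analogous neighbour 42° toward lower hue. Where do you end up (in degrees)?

75°

267 + 120 = 387 → 387 − 360 = 27°   (triadic ↑)
27 + 90 = 117°   (square ↑)
117 − 42 = 75°   (analog 42° ↓)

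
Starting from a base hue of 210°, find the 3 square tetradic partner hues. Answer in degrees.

300°, 30° and 120°

A square tetradic scheme places four hues every 90°.
210 + 90 = 300°
210 + 180 = 390 → 390 − 360 = 30°
210 + 270 = 480 → 480 − 360 = 120°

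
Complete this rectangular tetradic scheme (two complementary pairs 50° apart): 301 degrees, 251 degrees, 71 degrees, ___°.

A rectangular tetradic uses two complementary pairs 50° apart: offsets 0°, 50°, 180°, 230°.
Among {71°, 251°, 301°}, 251° and 71° are a 180° pair.
The remaining hue 301° needs its own complement: 301 + 180 = 481 → 481 − 360 = 121°

121°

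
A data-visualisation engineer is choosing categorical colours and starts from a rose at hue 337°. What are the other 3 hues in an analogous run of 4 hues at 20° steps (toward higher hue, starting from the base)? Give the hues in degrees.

Analogous hues sit every 20° along the wheel.
337 + 20 = 357°
337 + 40 = 377 → 377 − 360 = 17°
337 + 60 = 397 → 397 − 360 = 37°

357°, 17° and 37°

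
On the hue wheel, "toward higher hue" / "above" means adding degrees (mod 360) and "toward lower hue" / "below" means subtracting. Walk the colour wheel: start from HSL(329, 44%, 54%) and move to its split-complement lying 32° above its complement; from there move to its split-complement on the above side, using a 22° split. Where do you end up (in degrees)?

split-comp 32° ↑ +212°: 329 + 212 = 541 → 541 − 360 = 181°
split-comp 22° ↑ +202°: 181 + 202 = 383 → 383 − 360 = 23°

23°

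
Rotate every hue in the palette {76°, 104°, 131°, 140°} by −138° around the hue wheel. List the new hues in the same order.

76 − 138 = -62 → -62 + 360 = 298°
104 − 138 = -34 → -34 + 360 = 326°
131 − 138 = -7 → -7 + 360 = 353°
140 − 138 = 2°

298°, 326°, 353°, 2°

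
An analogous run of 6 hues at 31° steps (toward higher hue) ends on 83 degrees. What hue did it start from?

288°

5 steps of 31° (toward higher hue) give a net shift of +155°.
Start = end − shift: 83 − 155 = -72 → -72 + 360 = 288°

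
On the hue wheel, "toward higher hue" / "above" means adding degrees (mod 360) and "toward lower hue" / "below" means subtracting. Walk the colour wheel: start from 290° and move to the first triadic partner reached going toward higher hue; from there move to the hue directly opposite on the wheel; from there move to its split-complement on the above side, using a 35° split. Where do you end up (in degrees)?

290 + 120 = 410 → 410 − 360 = 50°   (triadic ↑)
50 + 180 = 230°   (complement)
230 + 215 = 445 → 445 − 360 = 85°   (split-comp 35° ↑)

85°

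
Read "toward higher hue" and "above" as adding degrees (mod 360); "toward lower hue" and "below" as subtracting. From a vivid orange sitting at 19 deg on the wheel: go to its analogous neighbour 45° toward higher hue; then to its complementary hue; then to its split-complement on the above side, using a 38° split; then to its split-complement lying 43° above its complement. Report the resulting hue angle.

325°

analog 45° ↑ +45°: 19 + 45 = 64°
complement +180°: 64 + 180 = 244°
split-comp 38° ↑ +218°: 244 + 218 = 462 → 462 − 360 = 102°
split-comp 43° ↑ +223°: 102 + 223 = 325°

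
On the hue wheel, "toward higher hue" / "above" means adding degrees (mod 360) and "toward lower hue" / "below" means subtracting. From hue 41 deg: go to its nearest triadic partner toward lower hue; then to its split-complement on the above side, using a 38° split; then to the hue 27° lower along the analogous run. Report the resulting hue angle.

−120° (triadic ↓): 41 − 120 = -79 → -79 + 360 = 281°
+218° (split-comp 38° ↑): 281 + 218 = 499 → 499 − 360 = 139°
−27° (analog 27° ↓): 139 − 27 = 112°

112°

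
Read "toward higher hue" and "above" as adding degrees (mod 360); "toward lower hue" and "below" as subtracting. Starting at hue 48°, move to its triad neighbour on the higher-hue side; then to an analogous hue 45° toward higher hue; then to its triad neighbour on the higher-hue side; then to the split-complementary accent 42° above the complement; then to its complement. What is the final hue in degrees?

triadic ↑ +120°: 48 + 120 = 168°
analog 45° ↑ +45°: 168 + 45 = 213°
triadic ↑ +120°: 213 + 120 = 333°
split-comp 42° ↑ +222°: 333 + 222 = 555 → 555 − 360 = 195°
complement +180°: 195 + 180 = 375 → 375 − 360 = 15°

15°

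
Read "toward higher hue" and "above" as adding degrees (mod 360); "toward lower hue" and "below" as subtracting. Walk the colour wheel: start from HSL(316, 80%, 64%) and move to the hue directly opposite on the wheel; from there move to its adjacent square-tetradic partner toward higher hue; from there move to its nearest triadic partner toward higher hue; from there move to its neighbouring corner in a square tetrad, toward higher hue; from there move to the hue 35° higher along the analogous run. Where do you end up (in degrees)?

111°

complement +180°: 316 + 180 = 496 → 496 − 360 = 136°
square ↑ +90°: 136 + 90 = 226°
triadic ↑ +120°: 226 + 120 = 346°
square ↑ +90°: 346 + 90 = 436 → 436 − 360 = 76°
analog 35° ↑ +35°: 76 + 35 = 111°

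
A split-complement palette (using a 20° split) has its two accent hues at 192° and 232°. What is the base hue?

32°

The accents sit 20° either side of the complement, so the complement is their short-arc midpoint on the wheel.
Short-arc midpoint of 192° and 232°: 212°.
Base is 180° from the complement: 212 − 180 = 32°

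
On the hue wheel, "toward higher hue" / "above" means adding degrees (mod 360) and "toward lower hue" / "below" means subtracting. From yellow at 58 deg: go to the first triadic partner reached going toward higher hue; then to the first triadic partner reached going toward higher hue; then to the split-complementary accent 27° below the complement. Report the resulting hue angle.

91°

+120° (triadic ↑): 58 + 120 = 178°
+120° (triadic ↑): 178 + 120 = 298°
+153° (split-comp 27° ↓): 298 + 153 = 451 → 451 − 360 = 91°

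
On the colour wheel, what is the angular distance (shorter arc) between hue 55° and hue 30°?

25°

|55 − 30| = 25.
25 ≤ 180, so the shorter arc is 25°.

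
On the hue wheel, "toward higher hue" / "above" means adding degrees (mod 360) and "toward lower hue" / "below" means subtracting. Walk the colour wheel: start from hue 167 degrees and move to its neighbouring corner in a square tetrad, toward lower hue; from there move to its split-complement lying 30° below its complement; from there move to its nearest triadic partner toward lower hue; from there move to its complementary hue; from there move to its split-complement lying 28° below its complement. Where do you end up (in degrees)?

79°

square ↓ −90°: 167 − 90 = 77°
split-comp 30° ↓ +150°: 77 + 150 = 227°
triadic ↓ −120°: 227 − 120 = 107°
complement +180°: 107 + 180 = 287°
split-comp 28° ↓ +152°: 287 + 152 = 439 → 439 − 360 = 79°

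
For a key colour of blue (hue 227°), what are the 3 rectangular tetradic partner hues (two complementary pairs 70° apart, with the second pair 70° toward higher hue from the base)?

A rectangular tetradic uses two complementary pairs 70° apart: offsets 0°, 70°, 180°, 250°.
227 + 70 = 297°
227 + 180 = 407 → 407 − 360 = 47°
227 + 250 = 477 → 477 − 360 = 117°

297°, 47° and 117°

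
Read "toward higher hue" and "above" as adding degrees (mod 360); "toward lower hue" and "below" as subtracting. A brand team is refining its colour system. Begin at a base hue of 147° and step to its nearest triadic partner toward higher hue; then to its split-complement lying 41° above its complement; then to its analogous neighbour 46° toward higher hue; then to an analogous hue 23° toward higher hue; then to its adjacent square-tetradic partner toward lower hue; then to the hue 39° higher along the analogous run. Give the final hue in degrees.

147 + 120 = 267°   (triadic ↑)
267 + 221 = 488 → 488 − 360 = 128°   (split-comp 41° ↑)
128 + 46 = 174°   (analog 46° ↑)
174 + 23 = 197°   (analog 23° ↑)
197 − 90 = 107°   (square ↓)
107 + 39 = 146°   (analog 39° ↑)

146°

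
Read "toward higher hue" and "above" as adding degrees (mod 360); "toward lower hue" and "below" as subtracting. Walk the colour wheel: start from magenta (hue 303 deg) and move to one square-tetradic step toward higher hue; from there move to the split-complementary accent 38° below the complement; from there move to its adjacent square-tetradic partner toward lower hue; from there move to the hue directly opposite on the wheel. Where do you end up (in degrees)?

265°

square ↑ +90°: 303 + 90 = 393 → 393 − 360 = 33°
split-comp 38° ↓ +142°: 33 + 142 = 175°
square ↓ −90°: 175 − 90 = 85°
complement +180°: 85 + 180 = 265°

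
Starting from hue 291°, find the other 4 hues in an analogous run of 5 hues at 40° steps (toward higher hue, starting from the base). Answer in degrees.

Analogous hues sit every 40° along the wheel.
291 + 40 = 331°
291 + 80 = 371 → 371 − 360 = 11°
291 + 120 = 411 → 411 − 360 = 51°
291 + 160 = 451 → 451 − 360 = 91°

331°, 11°, 51° and 91°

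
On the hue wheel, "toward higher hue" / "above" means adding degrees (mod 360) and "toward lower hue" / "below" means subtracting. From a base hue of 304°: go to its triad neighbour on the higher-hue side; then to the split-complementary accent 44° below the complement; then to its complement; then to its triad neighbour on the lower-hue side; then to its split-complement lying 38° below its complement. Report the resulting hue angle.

42°

triadic ↑ +120°: 304 + 120 = 424 → 424 − 360 = 64°
split-comp 44° ↓ +136°: 64 + 136 = 200°
complement +180°: 200 + 180 = 380 → 380 − 360 = 20°
triadic ↓ −120°: 20 − 120 = -100 → -100 + 360 = 260°
split-comp 38° ↓ +142°: 260 + 142 = 402 → 402 − 360 = 42°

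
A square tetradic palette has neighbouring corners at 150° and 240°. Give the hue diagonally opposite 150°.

A square tetradic scheme places four hues 90° apart; opposite corners are 180° apart.
150 + 180 = 330°

330°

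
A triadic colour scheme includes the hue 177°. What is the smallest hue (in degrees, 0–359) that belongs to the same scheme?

A triad places three hues 120° apart.
The full set through 177° is {57°, 177°, 297°}.

57°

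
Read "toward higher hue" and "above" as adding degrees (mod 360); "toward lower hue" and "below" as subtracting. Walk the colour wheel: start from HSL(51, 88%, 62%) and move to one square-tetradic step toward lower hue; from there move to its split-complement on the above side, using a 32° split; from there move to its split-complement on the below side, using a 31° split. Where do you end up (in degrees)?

322°

−90° (square ↓): 51 − 90 = -39 → -39 + 360 = 321°
+212° (split-comp 32° ↑): 321 + 212 = 533 → 533 − 360 = 173°
+149° (split-comp 31° ↓): 173 + 149 = 322°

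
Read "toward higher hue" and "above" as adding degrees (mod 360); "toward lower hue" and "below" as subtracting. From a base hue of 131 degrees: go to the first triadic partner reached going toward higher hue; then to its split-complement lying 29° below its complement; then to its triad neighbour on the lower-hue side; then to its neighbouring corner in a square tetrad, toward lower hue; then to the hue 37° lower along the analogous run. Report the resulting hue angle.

+120° (triadic ↑): 131 + 120 = 251°
+151° (split-comp 29° ↓): 251 + 151 = 402 → 402 − 360 = 42°
−120° (triadic ↓): 42 − 120 = -78 → -78 + 360 = 282°
−90° (square ↓): 282 − 90 = 192°
−37° (analog 37° ↓): 192 − 37 = 155°

155°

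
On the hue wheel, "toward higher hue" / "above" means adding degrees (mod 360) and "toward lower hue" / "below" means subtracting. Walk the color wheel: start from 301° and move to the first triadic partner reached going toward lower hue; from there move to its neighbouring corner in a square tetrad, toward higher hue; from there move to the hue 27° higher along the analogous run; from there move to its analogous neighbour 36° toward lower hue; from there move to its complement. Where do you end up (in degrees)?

−120° (triadic ↓): 301 − 120 = 181°
+90° (square ↑): 181 + 90 = 271°
+27° (analog 27° ↑): 271 + 27 = 298°
−36° (analog 36° ↓): 298 − 36 = 262°
+180° (complement): 262 + 180 = 442 → 442 − 360 = 82°

82°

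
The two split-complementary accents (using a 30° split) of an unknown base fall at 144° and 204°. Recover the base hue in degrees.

354°

The accents sit 30° either side of the complement, so the complement is their short-arc midpoint on the wheel.
Short-arc midpoint of 144° and 204°: 174°.
Base is 180° from the complement: 174 − 180 = -6 → -6 + 360 = 354°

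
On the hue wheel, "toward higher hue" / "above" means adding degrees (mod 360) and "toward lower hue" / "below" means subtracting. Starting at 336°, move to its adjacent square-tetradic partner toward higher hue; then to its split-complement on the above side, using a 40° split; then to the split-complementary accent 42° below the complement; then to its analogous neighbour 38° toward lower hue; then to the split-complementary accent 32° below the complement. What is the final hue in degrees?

square ↑ +90°: 336 + 90 = 426 → 426 − 360 = 66°
split-comp 40° ↑ +220°: 66 + 220 = 286°
split-comp 42° ↓ +138°: 286 + 138 = 424 → 424 − 360 = 64°
analog 38° ↓ −38°: 64 − 38 = 26°
split-comp 32° ↓ +148°: 26 + 148 = 174°

174°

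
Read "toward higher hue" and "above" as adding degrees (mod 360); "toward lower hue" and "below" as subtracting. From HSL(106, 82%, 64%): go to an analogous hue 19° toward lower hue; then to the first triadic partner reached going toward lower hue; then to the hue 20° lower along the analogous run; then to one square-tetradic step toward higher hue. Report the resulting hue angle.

37°

analog 19° ↓ −19°: 106 − 19 = 87°
triadic ↓ −120°: 87 − 120 = -33 → -33 + 360 = 327°
analog 20° ↓ −20°: 327 − 20 = 307°
square ↑ +90°: 307 + 90 = 397 → 397 − 360 = 37°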